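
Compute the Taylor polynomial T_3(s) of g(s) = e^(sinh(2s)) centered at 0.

Substitute the inner expansion into the outer series and collect powers.

8*s^3/3 + 2*s^2 + 2*s + 1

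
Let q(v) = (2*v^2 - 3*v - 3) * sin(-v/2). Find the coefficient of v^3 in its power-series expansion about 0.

-17/16

Multiply each power in the prefactor through the base expansion.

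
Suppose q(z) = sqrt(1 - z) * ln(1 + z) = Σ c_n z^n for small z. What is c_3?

Write out both Maclaurin series and multiply, keeping only the needed powers.
q(0) = 0
q′(0) = 1
q′′(0) = -2
q′′′(0) = 11/4
Then c_k = q^(k)(0)/k! gives each Taylor coefficient.

11/24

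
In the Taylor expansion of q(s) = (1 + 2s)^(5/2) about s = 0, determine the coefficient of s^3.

[s^0] = 1;  [s^1] = 5;  [s^2] = 15/2;  [s^3] = 5/2.
So c_3 = q′′′(0)/3! = 5/2.

5/2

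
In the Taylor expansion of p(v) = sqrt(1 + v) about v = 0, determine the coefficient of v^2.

-1/8

Use the known series and substitute for the argument.
p(0) = 1
p′(0) = 1/2
p′′(0) = -1/4
So c_2 = p′′(0)/2! = -1/8.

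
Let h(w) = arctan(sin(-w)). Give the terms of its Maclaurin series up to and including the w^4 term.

Compose series: expand the inner function first, then feed it into the outer expansion.
h(0) = 0
h′(0) = -1
h′′(0) = 0
h′′′(0) = 3
h^(4)(0) = 0

w^3/2 - w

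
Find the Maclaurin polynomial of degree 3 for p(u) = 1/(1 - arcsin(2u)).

28*u^3/3 + 4*u^2 + 2*u + 1

Let u equal the inner series; expand the outer function in u and truncate.
[u^0] = 1;  [u^1] = 2;  [u^2] = 4;  [u^3] = 28/3.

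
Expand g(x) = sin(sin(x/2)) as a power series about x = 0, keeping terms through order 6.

x^5/320 - x^3/24 + x/2

Plug the Maclaurin series of the inner function into that of the outer and collect terms.
[x^0] = 0;  [x^1] = 1/2;  [x^2] = 0;  [x^3] = -1/24;  [x^4] = 0;  [x^5] = 1/320;  [x^6] = 0.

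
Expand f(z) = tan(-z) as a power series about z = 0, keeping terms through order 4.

f(0) = 0
f′(0) = -1
f′′(0) = 0
f′′′(0) = -2
f^(4)(0) = 0
Then c_k = f^(k)(0)/k! gives each Taylor coefficient.

-z^3/3 - z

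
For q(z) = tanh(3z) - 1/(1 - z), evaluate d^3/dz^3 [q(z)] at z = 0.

Add the two expansions coefficient-wise.
From the series, [z^3] q = -10; multiply by 3! = 6 to get -60.

-60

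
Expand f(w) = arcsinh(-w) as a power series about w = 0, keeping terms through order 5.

-3*w^5/40 + w^3/6 - w

f(0) = 0
f′(0) = -1
f′′(0) = 0
f′′′(0) = 1
f^(4)(0) = 0
f^(5)(0) = -9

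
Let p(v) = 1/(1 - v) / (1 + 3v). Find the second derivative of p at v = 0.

Multiply the two series term by term and collect like powers.
The coefficient of v^2 in the expansion is 7, so p′′(0) = 2! * (7) = 14.

14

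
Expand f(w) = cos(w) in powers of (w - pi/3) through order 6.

f(pi/3) = 1/2
f′(pi/3) = -sqrt(3)/2
f′′(pi/3) = -1/2
f′′′(pi/3) = sqrt(3)/2
f^(4)(pi/3) = 1/2
f^(5)(pi/3) = -sqrt(3)/2
f^(6)(pi/3) = -1/2
Then c_k = f^(k)(pi/3)/k! gives each Taylor coefficient.

-(w - pi/3)^6/1440 - sqrt(3)*(w - pi/3)^5/240 + (w - pi/3)^4/48 + sqrt(3)*(w - pi/3)^3/12 - (w - pi/3)^2/4 - sqrt(3)*(w - pi/3)/2 + 1/2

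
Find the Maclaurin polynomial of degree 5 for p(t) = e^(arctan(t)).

Let u equal the inner series; expand the outer function in u and truncate.
p(0) = 1
p′(0) = 1
p′′(0) = 1
p′′′(0) = -1
p^(4)(0) = -7
p^(5)(0) = 5
Dividing each by k! gives the coefficients c_0, ..., c_5.

t^5/24 - 7*t^4/24 - t^3/6 + t^2/2 + t + 1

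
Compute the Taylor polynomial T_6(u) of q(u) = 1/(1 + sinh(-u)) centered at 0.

Substitute the inner expansion into the outer series and collect powers.
[u^0] = 1;  [u^1] = 1;  [u^2] = 1;  [u^3] = 7/6;  [u^4] = 4/3;  [u^5] = 181/120;  [u^6] = 77/45.

77*u^6/45 + 181*u^5/120 + 4*u^4/3 + 7*u^3/6 + u^2 + u + 1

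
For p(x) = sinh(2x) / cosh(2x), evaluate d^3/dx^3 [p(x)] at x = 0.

Write the quotient as an unknown series and match coefficients against numerator = denominator · series.
From the series, [x^3] p = -8/3; multiply by 3! = 6 to get -16.

-16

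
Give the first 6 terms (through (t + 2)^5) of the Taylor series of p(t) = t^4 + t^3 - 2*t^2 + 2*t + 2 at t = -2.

(t + 2)^4 - 7*(t + 2)^3 + 16*(t + 2)^2 - 10*(t + 2) - 2

Apply the Taylor formula c_k = f^(k)(a)/k!.
[(t + 2)^0] = -2;  [(t + 2)^1] = -10;  [(t + 2)^2] = 16;  [(t + 2)^3] = -7;  [(t + 2)^4] = 1;  [(t + 2)^5] = 0.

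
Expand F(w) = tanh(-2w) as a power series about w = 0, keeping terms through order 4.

F(0) = 0
F′(0) = -2
F′′(0) = 0
F′′′(0) = 16
F^(4)(0) = 0
Then c_k = F^(k)(0)/k! gives each Taylor coefficient.

8*w^3/3 - 2*w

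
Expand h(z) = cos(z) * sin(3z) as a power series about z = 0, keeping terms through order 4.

-6*z^3 + 3*z

Take the Cauchy product of the two expansions.
h(0) = 0
h′(0) = 3
h′′(0) = 0
h′′′(0) = -36
h^(4)(0) = 0
Then c_k = h^(k)(0)/k! gives each Taylor coefficient.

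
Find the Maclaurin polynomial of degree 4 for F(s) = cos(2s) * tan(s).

Multiply the two series term by term and collect like powers.
[s^0] = 0;  [s^1] = 1;  [s^2] = 0;  [s^3] = -5/3;  [s^4] = 0.

-5*s^3/3 + s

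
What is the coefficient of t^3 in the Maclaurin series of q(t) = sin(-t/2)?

[t^0] = 0;  [t^1] = -1/2;  [t^2] = 0;  [t^3] = 1/48.
So c_3 = q′′′(0)/3! = 1/48.

1/48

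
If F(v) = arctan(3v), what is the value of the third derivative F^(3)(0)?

-54

Compute the successive derivatives at the expansion point and divide by k!.
The coefficient of v^3 in the expansion is -9, so F′′′(0) = 3! * (-9) = -54.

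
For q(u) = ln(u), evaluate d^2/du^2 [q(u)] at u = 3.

-1/9

Apply the Taylor formula c_k = f^(k)(a)/k!.
The coefficient of (u - 3)^2 in the expansion is -1/18, so q′′(3) = 2! * (-1/18) = -1/9.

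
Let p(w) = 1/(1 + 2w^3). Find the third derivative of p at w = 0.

-12

From the series, [w^3] p = -2; multiply by 3! = 6 to get -12.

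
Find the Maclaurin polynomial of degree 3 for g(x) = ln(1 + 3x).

g(0) = 0
g′(0) = 3
g′′(0) = -9
g′′′(0) = 54

9*x^3 - 9*x^2/2 + 3*x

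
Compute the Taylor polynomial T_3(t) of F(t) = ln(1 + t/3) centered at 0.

F(0) = 0
F′(0) = 1/3
F′′(0) = -1/9
F′′′(0) = 2/27
The Taylor polynomial is Σ F^(k)(0)/k! · t^k.

t^3/81 - t^2/18 + t/3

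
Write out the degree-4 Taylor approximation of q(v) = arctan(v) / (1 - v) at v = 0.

Multiply the numerator's expansion by the denominator's geometric series.

2*v^4/3 + 2*v^3/3 + v^2 + v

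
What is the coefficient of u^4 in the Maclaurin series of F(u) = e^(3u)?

[u^0] = 1;  [u^1] = 3;  [u^2] = 9/2;  [u^3] = 9/2;  [u^4] = 27/8.

27/8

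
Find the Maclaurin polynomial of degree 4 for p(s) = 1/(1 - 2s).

p(0) = 1
p′(0) = 2
p′′(0) = 8
p′′′(0) = 48
p^(4)(0) = 384
Dividing each by k! gives the coefficients c_0, ..., c_4.

16*s^4 + 8*s^3 + 4*s^2 + 2*s + 1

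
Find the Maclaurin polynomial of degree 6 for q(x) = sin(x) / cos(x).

2*x^5/15 + x^3/3 + x

Invert the denominator's series and multiply.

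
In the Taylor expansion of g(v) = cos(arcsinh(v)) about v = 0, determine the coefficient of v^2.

Plug the Maclaurin series of the inner function into that of the outer and collect terms.
g(0) = 1
g′(0) = 0
g′′(0) = -1

-1/2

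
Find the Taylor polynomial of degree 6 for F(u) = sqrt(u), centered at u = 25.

-21*(u - 25)^6/50000000000 + 7*(u - 25)^5/500000000 - (u - 25)^4/2000000 + (u - 25)^3/50000 - (u - 25)^2/1000 + (u - 25)/10 + 5

[(u - 25)^0] = 5;  [(u - 25)^1] = 1/10;  [(u - 25)^2] = -1/1000;  [(u - 25)^3] = 1/50000;  [(u - 25)^4] = -1/2000000;  [(u - 25)^5] = 7/500000000;  [(u - 25)^6] = -21/50000000000.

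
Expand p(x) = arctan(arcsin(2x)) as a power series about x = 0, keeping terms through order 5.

Compose series: expand the inner function first, then feed it into the outer expansion.

52*x^5/15 - 4*x^3/3 + 2*x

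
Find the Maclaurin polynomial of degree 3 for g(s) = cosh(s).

s^2/2 + 1

Apply the Taylor formula c_k = f^(k)(a)/k!.
g(0) = 1
g′(0) = 0
g′′(0) = 1
g′′′(0) = 0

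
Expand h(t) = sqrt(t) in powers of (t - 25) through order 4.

-(t - 25)^4/2000000 + (t - 25)^3/50000 - (t - 25)^2/1000 + (t - 25)/10 + 5

Compute the successive derivatives at the expansion point and divide by k!.
h(25) = 5
h′(25) = 1/10
h′′(25) = -1/500
h′′′(25) = 3/25000
h^(4)(25) = -3/250000
The Taylor polynomial is Σ h^(k)(25)/k! · (t - 25)^k.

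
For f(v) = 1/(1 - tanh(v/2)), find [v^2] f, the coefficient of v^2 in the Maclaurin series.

Let u equal the inner series; expand the outer function in u and truncate.
[v^0] = 1;  [v^1] = 1/2;  [v^2] = 1/4.
So c_2 = f′′(0)/2! = 1/4.

1/4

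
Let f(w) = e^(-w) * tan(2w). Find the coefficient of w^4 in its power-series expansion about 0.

Expand each factor separately, then convolve coefficients.
f(0) = 0
f′(0) = 2
f′′(0) = -4
f′′′(0) = 22
f^(4)(0) = -72
Dividing each by k! gives the coefficients c_0, ..., c_4.

-3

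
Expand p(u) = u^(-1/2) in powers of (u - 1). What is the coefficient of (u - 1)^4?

35/128

p(1) = 1
p′(1) = -1/2
p′′(1) = 3/4
p′′′(1) = -15/8
p^(4)(1) = 105/16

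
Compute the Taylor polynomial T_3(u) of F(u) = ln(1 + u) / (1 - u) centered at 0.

5*u^3/6 + u^2/2 + u

Take the Cauchy product of the two expansions.
F(0) = 0
F′(0) = 1
F′′(0) = 1
F′′′(0) = 5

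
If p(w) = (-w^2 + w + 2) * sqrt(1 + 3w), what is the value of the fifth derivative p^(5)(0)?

2025/2

Distribute the polynomial across the series and collect like powers.
The coefficient of w^5 in the expansion is 135/16, so p^(5)(0) = 5! * (135/16) = 2025/2.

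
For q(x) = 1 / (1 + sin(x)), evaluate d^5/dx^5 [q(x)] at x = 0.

Expand as Σ (-1)^k u^k with u equal to the inner function's series.
The coefficient of x^5 in the expansion is -61/120, so q^(5)(0) = 5! * (-61/120) = -61.

-61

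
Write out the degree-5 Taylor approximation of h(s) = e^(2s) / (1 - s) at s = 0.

109*s^5/15 + 7*s^4 + 19*s^3/3 + 5*s^2 + 3*s + 1

Write out both Maclaurin series and multiply, keeping only the needed powers.
h(0) = 1
h′(0) = 3
h′′(0) = 10
h′′′(0) = 38
h^(4)(0) = 168
h^(5)(0) = 872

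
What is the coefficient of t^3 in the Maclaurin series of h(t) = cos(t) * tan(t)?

Take the Cauchy product of the two expansions.
So c_3 = h′′′(0)/3! = -1/6.

-1/6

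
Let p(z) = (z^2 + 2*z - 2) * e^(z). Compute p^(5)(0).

28

Distribute the polynomial across the series and collect like powers.
The coefficient of z^5 in the expansion is 7/30, so p^(5)(0) = 5! * (7/30) = 28.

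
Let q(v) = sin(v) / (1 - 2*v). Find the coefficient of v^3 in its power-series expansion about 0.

23/6

Expand 1/(denominator) as a geometric series and multiply by the numerator's series.
q(0) = 0
q′(0) = 1
q′′(0) = 4
q′′′(0) = 23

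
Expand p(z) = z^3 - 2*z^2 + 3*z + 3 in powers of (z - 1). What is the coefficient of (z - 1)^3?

1

Compute the successive derivatives at the expansion point and divide by k!.
p(1) = 5
p′(1) = 2
p′′(1) = 2
p′′′(1) = 6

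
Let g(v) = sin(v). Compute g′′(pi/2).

The coefficient of (v - pi/2)^2 in the expansion is -1/2, so g′′(pi/2) = 2! * (-1/2) = -1.

-1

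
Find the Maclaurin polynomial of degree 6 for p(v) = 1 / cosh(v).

-61*v^6/720 + 5*v^4/24 - v^2/2 + 1

Divide the numerator series by the denominator series (power-series long division).
[v^0] = 1;  [v^1] = 0;  [v^2] = -1/2;  [v^3] = 0;  [v^4] = 5/24;  [v^5] = 0;  [v^6] = -61/720.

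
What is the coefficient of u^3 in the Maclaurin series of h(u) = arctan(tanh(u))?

-2/3

Compose series: expand the inner function first, then feed it into the outer expansion.
h(0) = 0
h′(0) = 1
h′′(0) = 0
h′′′(0) = -4
Dividing each by k! gives the coefficients c_0, ..., c_3.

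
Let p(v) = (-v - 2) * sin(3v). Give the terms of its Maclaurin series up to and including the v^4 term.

9*v^4/2 + 9*v^3 - 3*v^2 - 6*v

Multiply each power in the prefactor through the base expansion.
p(0) = 0
p′(0) = -6
p′′(0) = -6
p′′′(0) = 54
p^(4)(0) = 108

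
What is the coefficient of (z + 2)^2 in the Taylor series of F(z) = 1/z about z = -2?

Differentiate repeatedly and evaluate at the center.
So c_2 = F′′(-2)/2! = -1/8.

-1/8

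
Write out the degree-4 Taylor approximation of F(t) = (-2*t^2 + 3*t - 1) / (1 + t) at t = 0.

-6*t^4 + 6*t^3 - 6*t^2 + 4*t - 1

Shift and add copies of the series according to the polynomial's terms.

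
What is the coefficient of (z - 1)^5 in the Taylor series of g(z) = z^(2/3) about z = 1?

14/729

Compute the successive derivatives at the expansion point and divide by k!.
So c_5 = g^(5)(1)/5! = 14/729.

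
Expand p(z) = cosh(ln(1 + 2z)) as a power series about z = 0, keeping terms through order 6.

32*z^6 - 16*z^5 + 8*z^4 - 4*z^3 + 2*z^2 + 1

Plug the Maclaurin series of the inner function into that of the outer and collect terms.
p(0) = 1
p′(0) = 0
p′′(0) = 4
p′′′(0) = -24
p^(4)(0) = 192
p^(5)(0) = -1920
p^(6)(0) = 23040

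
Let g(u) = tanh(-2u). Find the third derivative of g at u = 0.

The coefficient of u^3 in the expansion is 8/3, so g′′′(0) = 3! * (8/3) = 16.

16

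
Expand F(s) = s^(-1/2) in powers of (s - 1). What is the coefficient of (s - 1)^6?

231/1024

F(1) = 1
F′(1) = -1/2
F′′(1) = 3/4
F′′′(1) = -15/8
F^(4)(1) = 105/16
F^(5)(1) = -945/32
F^(6)(1) = 10395/64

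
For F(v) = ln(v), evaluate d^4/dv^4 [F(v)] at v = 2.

-3/8

The coefficient of (v - 2)^4 in the expansion is -1/64, so F^(4)(2) = 4! * (-1/64) = -3/8.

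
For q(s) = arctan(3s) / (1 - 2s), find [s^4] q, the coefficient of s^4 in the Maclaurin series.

6

Write out both Maclaurin series and multiply, keeping only the needed powers.
q(0) = 0
q′(0) = 3
q′′(0) = 12
q′′′(0) = 18
q^(4)(0) = 144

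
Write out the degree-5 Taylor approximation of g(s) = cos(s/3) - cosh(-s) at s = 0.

-10*s^4/243 - 5*s^2/9

Combine the two series term by term.
g(0) = 0
g′(0) = 0
g′′(0) = -10/9
g′′′(0) = 0
g^(4)(0) = -80/81
g^(5)(0) = 0
Then c_k = g^(k)(0)/k! gives each Taylor coefficient.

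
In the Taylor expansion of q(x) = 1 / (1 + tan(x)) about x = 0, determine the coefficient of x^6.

Use the geometric series for the reciprocal, then substitute.
[x^0] = 1;  [x^1] = -1;  [x^2] = 1;  [x^3] = -4/3;  [x^4] = 5/3;  [x^5] = -32/15;  [x^6] = 122/45.

122/45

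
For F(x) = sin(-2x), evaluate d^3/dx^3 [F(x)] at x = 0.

8

The coefficient of x^3 in the expansion is 4/3, so F′′′(0) = 3! * (4/3) = 8.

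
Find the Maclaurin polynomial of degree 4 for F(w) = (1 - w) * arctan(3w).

Shift and add copies of the series according to the polynomial's terms.

9*w^4 - 9*w^3 - 3*w^2 + 3*w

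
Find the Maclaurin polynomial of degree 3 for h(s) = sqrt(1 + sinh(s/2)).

7*s^3/384 - s^2/32 + s/4 + 1

Plug the Maclaurin series of the inner function into that of the outer and collect terms.
h(0) = 1
h′(0) = 1/4
h′′(0) = -1/16
h′′′(0) = 7/64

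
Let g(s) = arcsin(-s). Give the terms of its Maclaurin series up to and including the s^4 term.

Differentiate repeatedly and evaluate at the center.
g(0) = 0
g′(0) = -1
g′′(0) = 0
g′′′(0) = -1
g^(4)(0) = 0
Dividing each by k! gives the coefficients c_0, ..., c_4.

-s^3/6 - s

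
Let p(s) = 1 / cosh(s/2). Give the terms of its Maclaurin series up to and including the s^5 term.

Divide the numerator series by the denominator series (power-series long division).

5*s^4/384 - s^2/8 + 1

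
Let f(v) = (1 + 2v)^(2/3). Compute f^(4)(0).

From the series, [v^4] f = -112/243; multiply by 4! = 24 to get -896/81.

-896/81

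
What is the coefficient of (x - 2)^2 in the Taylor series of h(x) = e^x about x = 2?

h(2) = e^(2)
h′(2) = e^(2)
h′′(2) = e^(2)
So c_2 = h′′(2)/2! = e^(2)/2.

e^(2)/2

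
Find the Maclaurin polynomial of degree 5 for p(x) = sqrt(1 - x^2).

-x^4/8 - x^2/2 + 1

p(0) = 1
p′(0) = 0
p′′(0) = -1
p′′′(0) = 0
p^(4)(0) = -3
p^(5)(0) = 0
The Taylor polynomial is Σ p^(k)(0)/k! · x^k.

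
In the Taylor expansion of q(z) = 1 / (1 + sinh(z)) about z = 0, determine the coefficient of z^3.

-7/6

Write 1/(1+u) = 1 - u + u^2 - u^3 + ... and substitute the series for u.
[z^0] = 1;  [z^1] = -1;  [z^2] = 1;  [z^3] = -7/6.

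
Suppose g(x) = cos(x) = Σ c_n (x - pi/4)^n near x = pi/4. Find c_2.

-sqrt(2)/4

Differentiate repeatedly and evaluate at the center.
g(pi/4) = sqrt(2)/2
g′(pi/4) = -sqrt(2)/2
g′′(pi/4) = -sqrt(2)/2
The Taylor polynomial is Σ g^(k)(pi/4)/k! · (x - pi/4)^k.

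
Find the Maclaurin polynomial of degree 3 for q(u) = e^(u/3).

u^3/162 + u^2/18 + u/3 + 1

q(0) = 1
q′(0) = 1/3
q′′(0) = 1/9
q′′′(0) = 1/27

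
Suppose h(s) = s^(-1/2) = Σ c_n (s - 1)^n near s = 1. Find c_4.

Use the known series and substitute for the argument.
h(1) = 1
h′(1) = -1/2
h′′(1) = 3/4
h′′′(1) = -15/8
h^(4)(1) = 105/16
So c_4 = h^(4)(1)/4! = 35/128.

35/128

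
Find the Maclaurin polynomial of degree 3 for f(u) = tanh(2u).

-8*u^3/3 + 2*u

f(0) = 0
f′(0) = 2
f′′(0) = 0
f′′′(0) = -16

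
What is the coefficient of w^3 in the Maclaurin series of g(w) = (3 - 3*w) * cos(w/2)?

Multiply each power in the prefactor through the base expansion.

3/8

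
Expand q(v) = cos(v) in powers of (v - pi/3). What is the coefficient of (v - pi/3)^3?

c_3 = q′′′(pi/3)/3! = sqrt(3)/12.

sqrt(3)/12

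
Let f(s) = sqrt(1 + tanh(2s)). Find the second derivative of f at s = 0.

-1

Substitute the inner expansion into the outer series and collect powers.
The coefficient of s^2 in the expansion is -1/2, so f′′(0) = 2! * (-1/2) = -1.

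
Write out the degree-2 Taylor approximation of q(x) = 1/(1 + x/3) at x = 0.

x^2/9 - x/3 + 1

q(0) = 1
q′(0) = -1/3
q′′(0) = 2/9
Dividing each by k! gives the coefficients c_0, ..., c_2.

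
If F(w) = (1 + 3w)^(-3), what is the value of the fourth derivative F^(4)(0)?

29160

From the series, [w^4] F = 1215; multiply by 4! = 24 to get 29160.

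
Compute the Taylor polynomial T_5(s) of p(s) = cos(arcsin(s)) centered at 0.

-s^4/8 - s^2/2 + 1

Compose series: expand the inner function first, then feed it into the outer expansion.
p(0) = 1
p′(0) = 0
p′′(0) = -1
p′′′(0) = 0
p^(4)(0) = -3
p^(5)(0) = 0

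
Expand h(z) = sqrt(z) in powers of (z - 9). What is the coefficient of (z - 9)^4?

-5/279936

Use the known series and substitute for the argument.
[(z - 9)^0] = 3;  [(z - 9)^1] = 1/6;  [(z - 9)^2] = -1/216;  [(z - 9)^3] = 1/3888;  [(z - 9)^4] = -5/279936.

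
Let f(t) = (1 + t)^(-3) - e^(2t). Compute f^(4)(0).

344

Combine the two series term by term.
From the series, [t^4] f = 43/3; multiply by 4! = 24 to get 344.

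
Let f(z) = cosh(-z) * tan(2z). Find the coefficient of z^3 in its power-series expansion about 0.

Take the Cauchy product of the two expansions.

11/3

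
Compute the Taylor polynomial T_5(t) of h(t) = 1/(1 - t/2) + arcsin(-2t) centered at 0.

Combine the two series term by term.
h(0) = 1
h′(0) = -3/2
h′′(0) = 1/2
h′′′(0) = -29/4
h^(4)(0) = 3/2
h^(5)(0) = -1137/4

-379*t^5/160 + t^4/16 - 29*t^3/24 + t^2/4 - 3*t/2 + 1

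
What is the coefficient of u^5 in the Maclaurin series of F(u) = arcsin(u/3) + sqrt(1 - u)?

-2803/103680

Add the two expansions coefficient-wise.
F(0) = 1
F′(0) = -1/6
F′′(0) = -1/4
F′′′(0) = -73/216
F^(4)(0) = -15/16
F^(5)(0) = -2803/864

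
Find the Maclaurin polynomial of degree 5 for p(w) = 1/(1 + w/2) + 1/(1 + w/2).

-w^5/16 + w^4/8 - w^3/4 + w^2/2 - w + 2

Combine the two series term by term.
[w^0] = 2;  [w^1] = -1;  [w^2] = 1/2;  [w^3] = -1/4;  [w^4] = 1/8;  [w^5] = -1/16.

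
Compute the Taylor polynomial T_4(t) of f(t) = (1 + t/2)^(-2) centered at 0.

Compute the successive derivatives at the expansion point and divide by k!.
f(0) = 1
f′(0) = -1
f′′(0) = 3/2
f′′′(0) = -3
f^(4)(0) = 15/2
Dividing each by k! gives the coefficients c_0, ..., c_4.

5*t^4/16 - t^3/2 + 3*t^2/4 - t + 1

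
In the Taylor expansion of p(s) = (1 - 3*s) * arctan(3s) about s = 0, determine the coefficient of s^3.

Multiply each power in the prefactor through the base expansion.
p(0) = 0
p′(0) = 3
p′′(0) = -18
p′′′(0) = -54
The Taylor polynomial is Σ p^(k)(0)/k! · s^k.

-9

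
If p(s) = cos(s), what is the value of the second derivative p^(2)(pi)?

1

The coefficient of (s - pi)^2 in the expansion is 1/2, so p′′(pi) = 2! * (1/2) = 1.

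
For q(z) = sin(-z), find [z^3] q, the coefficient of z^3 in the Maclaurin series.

1/6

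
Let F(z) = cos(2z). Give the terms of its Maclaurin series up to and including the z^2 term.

F(0) = 1
F′(0) = 0
F′′(0) = -4
The Taylor polynomial is Σ F^(k)(0)/k! · z^k.

1 - 2*z^2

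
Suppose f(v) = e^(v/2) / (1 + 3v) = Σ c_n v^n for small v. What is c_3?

Expand each factor separately, then convolve coefficients.
[v^0] = 1;  [v^1] = -5/2;  [v^2] = 61/8;  [v^3] = -1097/48.

-1097/48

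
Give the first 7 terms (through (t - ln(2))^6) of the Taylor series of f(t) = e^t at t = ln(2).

Compute the successive derivatives at the expansion point and divide by k!.
f(ln(2)) = 2
f′(ln(2)) = 2
f′′(ln(2)) = 2
f′′′(ln(2)) = 2
f^(4)(ln(2)) = 2
f^(5)(ln(2)) = 2
f^(6)(ln(2)) = 2

(t - ln(2))^6/360 + (t - ln(2))^5/60 + (t - ln(2))^4/12 + (t - ln(2))^3/3 + (t - ln(2))^2 + 2*(t - ln(2)) + 2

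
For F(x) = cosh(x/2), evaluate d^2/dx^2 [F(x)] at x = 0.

The coefficient of x^2 in the expansion is 1/8, so F′′(0) = 2! * (1/8) = 1/4.

1/4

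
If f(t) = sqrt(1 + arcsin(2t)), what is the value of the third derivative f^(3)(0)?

7

Plug the Maclaurin series of the inner function into that of the outer and collect terms.
From the series, [t^3] f = 7/6; multiply by 3! = 6 to get 7.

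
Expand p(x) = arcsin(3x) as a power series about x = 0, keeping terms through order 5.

p(0) = 0
p′(0) = 3
p′′(0) = 0
p′′′(0) = 27
p^(4)(0) = 0
p^(5)(0) = 2187
Dividing each by k! gives the coefficients c_0, ..., c_5.

729*x^5/40 + 9*x^3/2 + 3*x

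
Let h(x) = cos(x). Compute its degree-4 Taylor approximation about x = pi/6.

sqrt(3)*(x - pi/6)^4/48 + (x - pi/6)^3/12 - sqrt(3)*(x - pi/6)^2/4 - (x - pi/6)/2 + sqrt(3)/2

h(pi/6) = sqrt(3)/2
h′(pi/6) = -1/2
h′′(pi/6) = -sqrt(3)/2
h′′′(pi/6) = 1/2
h^(4)(pi/6) = sqrt(3)/2
The Taylor polynomial is Σ h^(k)(pi/6)/k! · (x - pi/6)^k.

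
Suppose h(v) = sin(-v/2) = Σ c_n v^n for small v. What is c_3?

h(0) = 0
h′(0) = -1/2
h′′(0) = 0
h′′′(0) = 1/8
The Taylor polynomial is Σ h^(k)(0)/k! · v^k.

1/48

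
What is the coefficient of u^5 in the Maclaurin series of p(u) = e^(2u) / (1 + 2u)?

Write out both Maclaurin series and multiply, keeping only the needed powers.
[u^0] = 1;  [u^1] = 0;  [u^2] = 2;  [u^3] = -8/3;  [u^4] = 6;  [u^5] = -176/15.

-176/15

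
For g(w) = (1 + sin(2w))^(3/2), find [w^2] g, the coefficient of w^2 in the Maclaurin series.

3/2

Substitute the inner expansion into the outer series and collect powers.
[w^0] = 1;  [w^1] = 3;  [w^2] = 3/2.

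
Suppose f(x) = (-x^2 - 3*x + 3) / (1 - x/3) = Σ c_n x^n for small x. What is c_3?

-5/9

Shift and add copies of the series according to the polynomial's terms.
f(0) = 3
f′(0) = -2
f′′(0) = -10/3
f′′′(0) = -10/3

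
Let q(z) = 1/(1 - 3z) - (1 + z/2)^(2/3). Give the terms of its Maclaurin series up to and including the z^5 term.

Add the two expansions coefficient-wise.
[z^0] = 0;  [z^1] = 8/3;  [z^2] = 325/36;  [z^3] = 4373/162;  [z^4] = 314935/3888;  [z^5] = 2834345/11664.

2834345*z^5/11664 + 314935*z^4/3888 + 4373*z^3/162 + 325*z^2/36 + 8*z/3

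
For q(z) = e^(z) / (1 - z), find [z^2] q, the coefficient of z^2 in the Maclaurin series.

Expand each factor separately, then convolve coefficients.
q(0) = 1
q′(0) = 2
q′′(0) = 5
So c_2 = q′′(0)/2! = 5/2.

5/2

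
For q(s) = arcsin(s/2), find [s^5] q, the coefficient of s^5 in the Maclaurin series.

Compute the successive derivatives at the expansion point and divide by k!.
[s^0] = 0;  [s^1] = 1/2;  [s^2] = 0;  [s^3] = 1/48;  [s^4] = 0;  [s^5] = 3/1280.

3/1280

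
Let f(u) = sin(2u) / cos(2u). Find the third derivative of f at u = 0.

16

Write the quotient as an unknown series and match coefficients against numerator = denominator · series.
From the series, [u^3] f = 8/3; multiply by 3! = 6 to get 16.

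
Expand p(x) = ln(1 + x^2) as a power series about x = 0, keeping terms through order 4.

-x^4/2 + x^2

p(0) = 0
p′(0) = 0
p′′(0) = 2
p′′′(0) = 0
p^(4)(0) = -12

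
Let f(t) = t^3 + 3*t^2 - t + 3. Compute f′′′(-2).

From the series, [(t + 2)^3] f = 1; multiply by 3! = 6 to get 6.

6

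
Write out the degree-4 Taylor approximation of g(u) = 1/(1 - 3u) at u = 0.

g(0) = 1
g′(0) = 3
g′′(0) = 18
g′′′(0) = 162
g^(4)(0) = 1944
The Taylor polynomial is Σ g^(k)(0)/k! · u^k.

81*u^4 + 27*u^3 + 9*u^2 + 3*u + 1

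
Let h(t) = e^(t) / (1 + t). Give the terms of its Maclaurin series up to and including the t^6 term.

53*t^6/144 - 11*t^5/30 + 3*t^4/8 - t^3/3 + t^2/2 + 1

Take the Cauchy product of the two expansions.
h(0) = 1
h′(0) = 0
h′′(0) = 1
h′′′(0) = -2
h^(4)(0) = 9
h^(5)(0) = -44
h^(6)(0) = 265
Then c_k = h^(k)(0)/k! gives each Taylor coefficient.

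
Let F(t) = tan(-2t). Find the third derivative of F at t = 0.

-16

The coefficient of t^3 in the expansion is -8/3, so F′′′(0) = 3! * (-8/3) = -16.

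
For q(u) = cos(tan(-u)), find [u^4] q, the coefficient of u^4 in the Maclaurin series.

Let u equal the inner series; expand the outer function in u and truncate.
q(0) = 1
q′(0) = 0
q′′(0) = -1
q′′′(0) = 0
q^(4)(0) = -7

-7/24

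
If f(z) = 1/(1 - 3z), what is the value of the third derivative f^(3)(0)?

From the series, [z^3] f = 27; multiply by 3! = 6 to get 162.

162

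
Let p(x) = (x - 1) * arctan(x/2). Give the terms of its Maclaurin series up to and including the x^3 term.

x^3/24 + x^2/2 - x/2

Multiply each power in the prefactor through the base expansion.
[x^0] = 0;  [x^1] = -1/2;  [x^2] = 1/2;  [x^3] = 1/24.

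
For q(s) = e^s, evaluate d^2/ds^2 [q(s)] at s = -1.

The coefficient of (s + 1)^2 in the expansion is e^(-1)/2, so q′′(-1) = 2! * (e^(-1)/2) = e^(-1).

e^(-1)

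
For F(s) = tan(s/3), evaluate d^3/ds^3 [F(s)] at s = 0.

2/27

From the series, [s^3] F = 1/81; multiply by 3! = 6 to get 2/27.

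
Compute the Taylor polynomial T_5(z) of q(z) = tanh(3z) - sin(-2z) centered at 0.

Expand each term separately and add.
[z^0] = 0;  [z^1] = 5;  [z^2] = 0;  [z^3] = -31/3;  [z^4] = 0;  [z^5] = 98/3.

98*z^5/3 - 31*z^3/3 + 5*z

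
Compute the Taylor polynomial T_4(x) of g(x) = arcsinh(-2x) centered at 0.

4*x^3/3 - 2*x

Compute the successive derivatives at the expansion point and divide by k!.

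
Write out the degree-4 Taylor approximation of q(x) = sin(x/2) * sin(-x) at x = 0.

5*x^4/48 - x^2/2

Take the Cauchy product of the two expansions.
q(0) = 0
q′(0) = 0
q′′(0) = -1
q′′′(0) = 0
q^(4)(0) = 5/2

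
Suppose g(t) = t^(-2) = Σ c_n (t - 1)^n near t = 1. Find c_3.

-4

Use the known series and substitute for the argument.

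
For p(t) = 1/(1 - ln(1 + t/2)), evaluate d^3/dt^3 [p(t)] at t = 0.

Substitute the inner expansion into the outer series and collect powers.
From the series, [t^3] p = 1/24; multiply by 3! = 6 to get 1/4.

1/4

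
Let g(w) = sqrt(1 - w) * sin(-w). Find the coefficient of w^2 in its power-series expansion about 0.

Expand each factor separately, then convolve coefficients.
g(0) = 0
g′(0) = -1
g′′(0) = 1
Dividing each by k! gives the coefficients c_0, ..., c_2.

1/2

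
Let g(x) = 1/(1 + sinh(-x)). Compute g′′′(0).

7

Substitute the inner expansion into the outer series and collect powers.
From the series, [x^3] g = 7/6; multiply by 3! = 6 to get 7.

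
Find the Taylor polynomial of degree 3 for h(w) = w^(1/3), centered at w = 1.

[(w - 1)^0] = 1;  [(w - 1)^1] = 1/3;  [(w - 1)^2] = -1/9;  [(w - 1)^3] = 5/81.

5*(w - 1)^3/81 - (w - 1)^2/9 + (w - 1)/3 + 1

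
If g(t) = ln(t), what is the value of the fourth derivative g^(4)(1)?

Differentiate repeatedly and evaluate at the center.
From the series, [(t - 1)^4] g = -1/4; multiply by 4! = 24 to get -6.

-6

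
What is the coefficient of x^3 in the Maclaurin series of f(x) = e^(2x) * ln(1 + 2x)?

8/3

Take the Cauchy product of the two expansions.
f(0) = 0
f′(0) = 2
f′′(0) = 4
f′′′(0) = 16
Then c_k = f^(k)(0)/k! gives each Taylor coefficient.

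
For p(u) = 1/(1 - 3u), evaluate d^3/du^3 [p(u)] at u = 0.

The coefficient of u^3 in the expansion is 27, so p′′′(0) = 3! * (27) = 162.

162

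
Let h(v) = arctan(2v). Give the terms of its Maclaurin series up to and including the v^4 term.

-8*v^3/3 + 2*v

Use the known series and substitute for the argument.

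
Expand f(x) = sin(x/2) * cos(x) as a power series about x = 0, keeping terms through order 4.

-13*x^3/48 + x/2

Take the Cauchy product of the two expansions.
[x^0] = 0;  [x^1] = 1/2;  [x^2] = 0;  [x^3] = -13/48;  [x^4] = 0.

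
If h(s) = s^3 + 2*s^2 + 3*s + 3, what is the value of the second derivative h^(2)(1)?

Apply the Taylor formula c_k = f^(k)(a)/k!.
From the series, [(s - 1)^2] h = 5; multiply by 2! = 2 to get 10.

10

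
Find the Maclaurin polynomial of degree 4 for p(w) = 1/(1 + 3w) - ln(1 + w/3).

Add the two expansions coefficient-wise.

26245*w^4/324 - 2188*w^3/81 + 163*w^2/18 - 10*w/3 + 1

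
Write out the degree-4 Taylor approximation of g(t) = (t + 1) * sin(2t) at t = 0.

-4*t^4/3 - 4*t^3/3 + 2*t^2 + 2*t

Distribute the polynomial across the series and collect like powers.
[t^0] = 0;  [t^1] = 2;  [t^2] = 2;  [t^3] = -4/3;  [t^4] = -4/3.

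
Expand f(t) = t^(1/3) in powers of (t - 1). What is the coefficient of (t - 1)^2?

Differentiate repeatedly and evaluate at the center.
[(t - 1)^0] = 1;  [(t - 1)^1] = 1/3;  [(t - 1)^2] = -1/9.
So c_2 = f′′(1)/2! = -1/9.

-1/9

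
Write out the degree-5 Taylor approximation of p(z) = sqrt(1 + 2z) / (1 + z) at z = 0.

5*z^5/2 - 13*z^4/8 + z^3 - z^2/2 + 1

Take the Cauchy product of the two expansions.
[z^0] = 1;  [z^1] = 0;  [z^2] = -1/2;  [z^3] = 1;  [z^4] = -13/8;  [z^5] = 5/2.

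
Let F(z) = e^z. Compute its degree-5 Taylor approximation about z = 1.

Use the known series and substitute for the argument.
F(1) = e
F′(1) = e
F′′(1) = e
F′′′(1) = e
F^(4)(1) = e
F^(5)(1) = e
Then c_k = F^(k)(1)/k! gives each Taylor coefficient.

e*(z - 1)^5/120 + e*(z - 1)^4/24 + e*(z - 1)^3/6 + e*(z - 1)^2/2 + e*(z - 1) + e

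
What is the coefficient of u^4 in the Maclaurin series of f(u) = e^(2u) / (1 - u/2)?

103/48

Expand each factor separately, then convolve coefficients.
f(0) = 1
f′(0) = 5/2
f′′(0) = 13/2
f′′′(0) = 71/4
f^(4)(0) = 103/2
The Taylor polynomial is Σ f^(k)(0)/k! · u^k.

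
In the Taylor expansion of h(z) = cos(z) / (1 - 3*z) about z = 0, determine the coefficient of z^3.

Expand 1/(denominator) as a geometric series and multiply by the numerator's series.
h(0) = 1
h′(0) = 3
h′′(0) = 17
h′′′(0) = 153
The Taylor polynomial is Σ h^(k)(0)/k! · z^k.

51/2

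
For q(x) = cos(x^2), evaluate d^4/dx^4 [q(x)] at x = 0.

Differentiate repeatedly and evaluate at the center.
The coefficient of x^4 in the expansion is -1/2, so q^(4)(0) = 4! * (-1/2) = -12.

-12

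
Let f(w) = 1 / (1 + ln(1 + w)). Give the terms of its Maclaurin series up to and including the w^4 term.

Write 1/(1+u) = 1 - u + u^2 - u^3 + ... and substitute the series for u.

11*w^4/3 - 7*w^3/3 + 3*w^2/2 - w + 1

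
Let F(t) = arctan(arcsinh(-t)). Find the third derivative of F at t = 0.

Let u equal the inner series; expand the outer function in u and truncate.
From the series, [t^3] F = 1/2; multiply by 3! = 6 to get 3.

3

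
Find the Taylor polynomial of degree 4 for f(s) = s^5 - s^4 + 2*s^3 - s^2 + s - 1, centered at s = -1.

-6*(s + 1)^4 + 16*(s + 1)^3 - 23*(s + 1)^2 + 18*(s + 1) - 7

f(-1) = -7
f′(-1) = 18
f′′(-1) = -46
f′′′(-1) = 96
f^(4)(-1) = -144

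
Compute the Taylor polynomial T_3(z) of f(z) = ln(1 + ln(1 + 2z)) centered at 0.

28*z^3/3 - 4*z^2 + 2*z

Compose series: expand the inner function first, then feed it into the outer expansion.
f(0) = 0
f′(0) = 2
f′′(0) = -8
f′′′(0) = 56
Then c_k = f^(k)(0)/k! gives each Taylor coefficient.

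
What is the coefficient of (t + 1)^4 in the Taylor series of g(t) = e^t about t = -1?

Compute the successive derivatives at the expansion point and divide by k!.
g(-1) = e^(-1)
g′(-1) = e^(-1)
g′′(-1) = e^(-1)
g′′′(-1) = e^(-1)
g^(4)(-1) = e^(-1)
So c_4 = g^(4)(-1)/4! = e^(-1)/24.

e^(-1)/24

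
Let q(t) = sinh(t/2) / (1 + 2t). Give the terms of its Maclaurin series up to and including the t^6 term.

-10347*t^6/640 + 10347*t^5/1280 - 97*t^4/24 + 97*t^3/48 - t^2 + t/2

Write out both Maclaurin series and multiply, keeping only the needed powers.
q(0) = 0
q′(0) = 1/2
q′′(0) = -2
q′′′(0) = 97/8
q^(4)(0) = -97
q^(5)(0) = 31041/32
q^(6)(0) = -93123/8
Then c_k = q^(k)(0)/k! gives each Taylor coefficient.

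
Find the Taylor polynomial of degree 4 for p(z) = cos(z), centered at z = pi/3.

(z - pi/3)^4/48 + sqrt(3)*(z - pi/3)^3/12 - (z - pi/3)^2/4 - sqrt(3)*(z - pi/3)/2 + 1/2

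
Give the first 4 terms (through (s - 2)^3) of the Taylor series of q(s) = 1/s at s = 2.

-(s - 2)^3/16 + (s - 2)^2/8 - (s - 2)/4 + 1/2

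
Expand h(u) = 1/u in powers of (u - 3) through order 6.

Apply the Taylor formula c_k = f^(k)(a)/k!.
[(u - 3)^0] = 1/3;  [(u - 3)^1] = -1/9;  [(u - 3)^2] = 1/27;  [(u - 3)^3] = -1/81;  [(u - 3)^4] = 1/243;  [(u - 3)^5] = -1/729;  [(u - 3)^6] = 1/2187.

(u - 3)^6/2187 - (u - 3)^5/729 + (u - 3)^4/243 - (u - 3)^3/81 + (u - 3)^2/27 - (u - 3)/9 + 1/3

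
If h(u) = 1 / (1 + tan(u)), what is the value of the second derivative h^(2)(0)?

Expand as Σ (-1)^k u^k with u equal to the inner function's series.
From the series, [u^2] h = 1; multiply by 2! = 2 to get 2.

2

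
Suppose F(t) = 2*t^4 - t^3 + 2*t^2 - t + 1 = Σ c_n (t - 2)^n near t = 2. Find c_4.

2

[(t - 2)^0] = 31;  [(t - 2)^1] = 59;  [(t - 2)^2] = 44;  [(t - 2)^3] = 15;  [(t - 2)^4] = 2.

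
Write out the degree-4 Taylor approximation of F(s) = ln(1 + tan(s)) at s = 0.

Let u equal the inner series; expand the outer function in u and truncate.
F(0) = 0
F′(0) = 1
F′′(0) = -1
F′′′(0) = 4
F^(4)(0) = -14
The Taylor polynomial is Σ F^(k)(0)/k! · s^k.

-7*s^4/12 + 2*s^3/3 - s^2/2 + s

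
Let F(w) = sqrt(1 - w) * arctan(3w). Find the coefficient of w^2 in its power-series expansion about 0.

Expand each factor separately, then convolve coefficients.
F(0) = 0
F′(0) = 3
F′′(0) = -3

-3/2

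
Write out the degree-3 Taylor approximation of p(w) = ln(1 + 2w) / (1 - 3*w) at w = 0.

Expand 1/(denominator) as a geometric series and multiply by the numerator's series.
[w^0] = 0;  [w^1] = 2;  [w^2] = 4;  [w^3] = 44/3.

44*w^3/3 + 4*w^2 + 2*w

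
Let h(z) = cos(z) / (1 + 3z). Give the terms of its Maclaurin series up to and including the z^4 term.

1837*z^4/24 - 51*z^3/2 + 17*z^2/2 - 3*z + 1

Multiply the two series term by term and collect like powers.
h(0) = 1
h′(0) = -3
h′′(0) = 17
h′′′(0) = -153
h^(4)(0) = 1837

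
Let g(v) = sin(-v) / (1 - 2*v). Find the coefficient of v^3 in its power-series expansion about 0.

-23/6

Expand 1/(denominator) as a geometric series and multiply by the numerator's series.
g(0) = 0
g′(0) = -1
g′′(0) = -4
g′′′(0) = -23
So c_3 = g′′′(0)/3! = -23/6.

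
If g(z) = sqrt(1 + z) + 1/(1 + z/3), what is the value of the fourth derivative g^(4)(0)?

Expand each term separately and add.
The coefficient of z^4 in the expansion is -277/10368, so g^(4)(0) = 4! * (-277/10368) = -277/432.

-277/432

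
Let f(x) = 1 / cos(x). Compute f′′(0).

Write the quotient as an unknown series and match coefficients against numerator = denominator · series.
From the series, [x^2] f = 1/2; multiply by 2! = 2 to get 1.

1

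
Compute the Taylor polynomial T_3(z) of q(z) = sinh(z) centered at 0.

[z^0] = 0;  [z^1] = 1;  [z^2] = 0;  [z^3] = 1/6.

z^3/6 + z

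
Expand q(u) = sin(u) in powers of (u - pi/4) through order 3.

-sqrt(2)*(u - pi/4)^3/12 - sqrt(2)*(u - pi/4)^2/4 + sqrt(2)*(u - pi/4)/2 + sqrt(2)/2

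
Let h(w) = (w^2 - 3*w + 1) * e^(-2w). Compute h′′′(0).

-56

Multiply each power in the prefactor through the base expansion.
From the series, [w^3] h = -28/3; multiply by 3! = 6 to get -56.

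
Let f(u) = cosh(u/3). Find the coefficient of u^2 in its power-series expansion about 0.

1/18

Differentiate repeatedly and evaluate at the center.
f(0) = 1
f′(0) = 0
f′′(0) = 1/9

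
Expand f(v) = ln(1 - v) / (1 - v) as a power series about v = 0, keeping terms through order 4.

-25*v^4/12 - 11*v^3/6 - 3*v^2/2 - v

Use 1/(1 - r) = Σ r^k on the denominator, then take the Cauchy product.
[v^0] = 0;  [v^1] = -1;  [v^2] = -3/2;  [v^3] = -11/6;  [v^4] = -25/12.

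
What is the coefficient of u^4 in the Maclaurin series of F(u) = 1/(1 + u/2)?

1/16

[u^0] = 1;  [u^1] = -1/2;  [u^2] = 1/4;  [u^3] = -1/8;  [u^4] = 1/16.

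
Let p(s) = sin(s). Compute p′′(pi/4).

The coefficient of (s - pi/4)^2 in the expansion is -sqrt(2)/4, so p′′(pi/4) = 2! * (-sqrt(2)/4) = -sqrt(2)/2.

-sqrt(2)/2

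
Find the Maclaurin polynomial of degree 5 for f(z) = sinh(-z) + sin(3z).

Add the two expansions coefficient-wise.

121*z^5/60 - 14*z^3/3 + 2*z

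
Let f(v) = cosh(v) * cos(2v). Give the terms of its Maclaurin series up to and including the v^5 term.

Take the Cauchy product of the two expansions.
f(0) = 1
f′(0) = 0
f′′(0) = -3
f′′′(0) = 0
f^(4)(0) = -7
f^(5)(0) = 0

-7*v^4/24 - 3*v^2/2 + 1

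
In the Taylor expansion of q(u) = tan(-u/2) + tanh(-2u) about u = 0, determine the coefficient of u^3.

21/8

Combine the two series term by term.
q(0) = 0
q′(0) = -5/2
q′′(0) = 0
q′′′(0) = 63/4
Then c_k = q^(k)(0)/k! gives each Taylor coefficient.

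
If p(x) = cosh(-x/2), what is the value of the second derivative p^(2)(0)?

1/4

Use the known series and substitute for the argument.
From the series, [x^2] p = 1/8; multiply by 2! = 2 to get 1/4.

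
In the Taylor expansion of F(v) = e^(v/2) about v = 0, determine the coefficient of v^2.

1/8

[v^0] = 1;  [v^1] = 1/2;  [v^2] = 1/8.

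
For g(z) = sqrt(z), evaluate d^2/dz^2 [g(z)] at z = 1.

The coefficient of (z - 1)^2 in the expansion is -1/8, so g′′(1) = 2! * (-1/8) = -1/4.

-1/4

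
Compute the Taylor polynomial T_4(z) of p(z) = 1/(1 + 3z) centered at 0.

81*z^4 - 27*z^3 + 9*z^2 - 3*z + 1

p(0) = 1
p′(0) = -3
p′′(0) = 18
p′′′(0) = -162
p^(4)(0) = 1944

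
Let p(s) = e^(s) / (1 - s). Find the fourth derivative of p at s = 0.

65

Multiply the numerator's expansion by the denominator's geometric series.
The coefficient of s^4 in the expansion is 65/24, so p^(4)(0) = 4! * (65/24) = 65.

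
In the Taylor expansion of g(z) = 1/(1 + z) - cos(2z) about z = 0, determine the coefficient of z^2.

3

Add the two expansions coefficient-wise.
g(0) = 0
g′(0) = -1
g′′(0) = 6
So c_2 = g′′(0)/2! = 3.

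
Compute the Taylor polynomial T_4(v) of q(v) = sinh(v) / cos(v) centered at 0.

Write the quotient as an unknown series and match coefficients against numerator = denominator · series.
q(0) = 0
q′(0) = 1
q′′(0) = 0
q′′′(0) = 4
q^(4)(0) = 0
Then c_k = q^(k)(0)/k! gives each Taylor coefficient.

2*v^3/3 + v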